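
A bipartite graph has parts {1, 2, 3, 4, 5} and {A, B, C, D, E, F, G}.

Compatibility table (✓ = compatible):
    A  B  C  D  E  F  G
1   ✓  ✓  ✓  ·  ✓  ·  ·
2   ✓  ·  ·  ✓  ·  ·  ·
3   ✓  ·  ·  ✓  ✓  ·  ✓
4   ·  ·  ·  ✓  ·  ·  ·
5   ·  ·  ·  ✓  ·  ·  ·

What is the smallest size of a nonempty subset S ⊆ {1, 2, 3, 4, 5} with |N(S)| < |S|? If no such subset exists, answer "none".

Take S = {4, 5}. Its neighbourhood is {D}, so |N(S)| = 1 < |S| = 2.
No single vertex violates Hall's condition since each has at least one neighbour, so 2 is the minimum.

2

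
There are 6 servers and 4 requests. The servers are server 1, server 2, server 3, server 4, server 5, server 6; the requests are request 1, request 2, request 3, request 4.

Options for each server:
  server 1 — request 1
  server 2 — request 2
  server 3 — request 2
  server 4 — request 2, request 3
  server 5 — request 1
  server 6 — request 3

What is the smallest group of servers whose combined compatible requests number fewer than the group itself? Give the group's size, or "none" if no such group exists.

2

Take S = {server 1, server 5}. Its neighbourhood is {request 1}, so |N(S)| = 1 < |S| = 2.
No single vertex violates Hall's condition since each has at least one neighbour, so 2 is the minimum.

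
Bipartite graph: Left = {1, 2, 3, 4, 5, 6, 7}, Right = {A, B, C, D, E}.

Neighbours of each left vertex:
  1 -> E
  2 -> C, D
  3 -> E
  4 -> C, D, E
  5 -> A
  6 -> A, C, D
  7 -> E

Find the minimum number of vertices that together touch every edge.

A maximum matching has 4 edges (e.g. 1–E, 2–D, 4–C, 5–A).
By König's theorem the minimum vertex cover has the same size. One such cover is {A, C, D, E}.

4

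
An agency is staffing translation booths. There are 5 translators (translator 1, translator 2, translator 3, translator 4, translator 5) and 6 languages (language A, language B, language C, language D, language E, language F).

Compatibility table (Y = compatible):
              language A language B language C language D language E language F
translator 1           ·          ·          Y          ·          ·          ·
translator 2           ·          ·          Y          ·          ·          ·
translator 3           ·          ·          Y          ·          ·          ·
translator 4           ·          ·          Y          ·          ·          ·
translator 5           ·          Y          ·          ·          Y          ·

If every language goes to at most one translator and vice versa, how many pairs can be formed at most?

2

A valid assignment of size 2: translator 1-language C, translator 5-language B.
The set {translator 1, translator 2, translator 3, translator 4} has only 1 neighbour ({language C}), so by Hall's theorem at most 2 of the 5 translators can be matched.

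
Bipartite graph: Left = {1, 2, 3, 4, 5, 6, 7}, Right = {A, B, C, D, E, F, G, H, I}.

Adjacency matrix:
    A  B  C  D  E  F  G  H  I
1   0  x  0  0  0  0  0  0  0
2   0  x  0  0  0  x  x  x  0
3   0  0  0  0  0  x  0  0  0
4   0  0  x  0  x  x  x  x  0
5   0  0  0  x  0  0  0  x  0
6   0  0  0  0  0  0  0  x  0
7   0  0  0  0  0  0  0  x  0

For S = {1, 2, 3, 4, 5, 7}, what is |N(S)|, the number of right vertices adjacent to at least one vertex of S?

7

The union of neighbours of {1, 2, 3, 4, 5, 7} is {B, C, D, E, F, G, H}, which has 7 elements.
Since |N(S)| = 7 ≥ |S| = 6, Hall's condition holds for this subset.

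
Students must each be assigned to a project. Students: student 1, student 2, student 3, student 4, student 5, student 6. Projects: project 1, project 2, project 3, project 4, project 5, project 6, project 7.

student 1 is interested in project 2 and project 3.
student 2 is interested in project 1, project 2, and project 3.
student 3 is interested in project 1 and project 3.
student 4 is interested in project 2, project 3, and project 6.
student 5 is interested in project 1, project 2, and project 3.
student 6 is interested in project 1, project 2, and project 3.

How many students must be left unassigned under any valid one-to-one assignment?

2

A valid assignment of size 4: student 1-project 2, student 2-project 3, student 3-project 1, student 4-project 6.
The set {student 1, student 2, student 3, student 5, student 6} has only 3 neighbours ({project 1, project 2, project 3}), so by Hall's theorem at most 4 of the 6 students can be matched.
That matches 4 of the 6, leaving 2 unmatched; no matching can do better.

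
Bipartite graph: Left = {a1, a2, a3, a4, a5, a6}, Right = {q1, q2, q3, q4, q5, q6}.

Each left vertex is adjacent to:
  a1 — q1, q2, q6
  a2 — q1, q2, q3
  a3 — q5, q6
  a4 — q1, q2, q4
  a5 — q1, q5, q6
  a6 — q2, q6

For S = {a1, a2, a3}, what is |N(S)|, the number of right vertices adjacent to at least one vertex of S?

5

The union of neighbours of {a1, a2, a3} is {q1, q2, q3, q5, q6}, which has 5 elements.
Since |N(S)| = 5 ≥ |S| = 3, Hall's condition holds for this subset.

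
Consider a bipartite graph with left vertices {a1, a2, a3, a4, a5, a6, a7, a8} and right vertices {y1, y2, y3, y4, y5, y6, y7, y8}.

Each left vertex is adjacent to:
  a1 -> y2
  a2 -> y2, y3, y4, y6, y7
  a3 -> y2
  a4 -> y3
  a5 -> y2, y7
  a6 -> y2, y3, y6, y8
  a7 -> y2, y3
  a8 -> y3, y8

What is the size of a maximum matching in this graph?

6

One maximum matching: a1–y2, a2–y4, a4–y3, a5–y7, a6–y6, a8–y8.
The set {a1, a3, a4, a7} has only 2 neighbours ({y2, y3}), so by Hall's theorem at most 6 of the 8 left vertices can be matched.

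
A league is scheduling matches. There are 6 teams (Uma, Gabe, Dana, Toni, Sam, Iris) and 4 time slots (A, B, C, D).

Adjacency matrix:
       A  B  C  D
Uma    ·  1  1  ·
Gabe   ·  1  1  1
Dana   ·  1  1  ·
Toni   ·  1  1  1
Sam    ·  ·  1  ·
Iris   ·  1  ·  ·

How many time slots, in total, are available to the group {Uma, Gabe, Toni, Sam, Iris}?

3

The union of neighbours of {Uma, Gabe, Toni, Sam, Iris} is {B, C, D}, which has 3 elements.
Since |N(S)| = 3 < |S| = 5, Hall's condition fails for this subset.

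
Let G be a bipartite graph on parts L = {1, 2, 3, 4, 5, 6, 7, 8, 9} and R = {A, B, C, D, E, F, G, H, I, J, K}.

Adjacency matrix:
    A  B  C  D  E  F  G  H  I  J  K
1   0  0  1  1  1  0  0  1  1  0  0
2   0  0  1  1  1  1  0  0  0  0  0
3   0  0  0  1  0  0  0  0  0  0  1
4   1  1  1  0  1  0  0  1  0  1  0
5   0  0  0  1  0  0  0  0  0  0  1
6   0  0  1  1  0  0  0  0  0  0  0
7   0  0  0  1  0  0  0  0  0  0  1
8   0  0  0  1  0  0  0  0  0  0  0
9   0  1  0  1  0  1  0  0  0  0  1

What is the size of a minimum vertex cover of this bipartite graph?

The 7 edges 1–H, 2–E, 3–K, 4–J, 5–D, 6–C, 9–B form a matching, so any vertex cover needs at least 7 vertices (one per matched edge).
Conversely {1, 2, 4, 6, 9, D, K} meets every edge and has exactly 7 vertices, so 7 is optimal.

7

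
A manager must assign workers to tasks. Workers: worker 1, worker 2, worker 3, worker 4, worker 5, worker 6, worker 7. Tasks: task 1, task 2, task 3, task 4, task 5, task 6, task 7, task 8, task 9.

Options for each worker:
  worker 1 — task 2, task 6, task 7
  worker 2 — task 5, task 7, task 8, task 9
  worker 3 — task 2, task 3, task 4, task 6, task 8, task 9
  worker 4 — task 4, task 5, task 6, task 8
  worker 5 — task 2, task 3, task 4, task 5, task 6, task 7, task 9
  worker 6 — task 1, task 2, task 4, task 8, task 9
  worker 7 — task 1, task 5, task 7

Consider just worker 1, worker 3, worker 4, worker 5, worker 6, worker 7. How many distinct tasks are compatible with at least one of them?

9

The union of neighbours of {worker 1, worker 3, worker 4, worker 5, worker 6, worker 7} is {task 1, task 2, task 3, task 4, task 5, task 6, task 7, task 8, task 9}, which has 9 elements.
Since |N(S)| = 9 ≥ |S| = 6, Hall's condition holds for this subset.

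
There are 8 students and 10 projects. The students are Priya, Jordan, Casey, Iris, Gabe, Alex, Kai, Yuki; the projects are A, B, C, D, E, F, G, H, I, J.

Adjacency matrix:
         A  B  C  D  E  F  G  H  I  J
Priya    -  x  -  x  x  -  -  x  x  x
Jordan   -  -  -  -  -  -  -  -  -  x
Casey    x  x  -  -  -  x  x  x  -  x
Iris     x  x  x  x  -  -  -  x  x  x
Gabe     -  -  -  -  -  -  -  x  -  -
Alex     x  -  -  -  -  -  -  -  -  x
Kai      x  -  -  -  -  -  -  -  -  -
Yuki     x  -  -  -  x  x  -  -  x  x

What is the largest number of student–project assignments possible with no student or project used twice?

7

For example, pair Priya–B, Jordan–J, Casey–G, Iris–D, Gabe–H, Alex–A, Yuki–E.
The set {Jordan, Alex, Kai} has only 2 neighbours ({A, J}), so by Hall's theorem at most 7 of the 8 students can be matched.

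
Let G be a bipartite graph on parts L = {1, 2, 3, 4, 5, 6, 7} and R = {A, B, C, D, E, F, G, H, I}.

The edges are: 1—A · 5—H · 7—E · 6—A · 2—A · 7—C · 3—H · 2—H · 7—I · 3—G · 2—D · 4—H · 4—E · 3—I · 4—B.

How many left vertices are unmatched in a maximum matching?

A valid assignment of size 6: 1→A, 2→D, 3→G, 4→B, 5→H, 7→E.
The set {1, 6} has only 1 neighbour ({A}), so by Hall's theorem at most 6 of the 7 left vertices can be matched.
That matches 6 of the 7, leaving 1 unmatched; no matching can do better.

1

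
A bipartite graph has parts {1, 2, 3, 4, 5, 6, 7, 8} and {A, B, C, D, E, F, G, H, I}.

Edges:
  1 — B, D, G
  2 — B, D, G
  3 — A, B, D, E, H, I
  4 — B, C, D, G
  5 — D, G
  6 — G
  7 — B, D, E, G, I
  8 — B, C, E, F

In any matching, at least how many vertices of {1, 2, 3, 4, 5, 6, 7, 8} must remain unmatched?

A valid assignment of size 7: 1→D, 2→B, 3→A, 4→C, 5→G, 7→I, 8→E.
The set {1, 2, 5, 6} has only 3 neighbours ({B, D, G}), so by Hall's theorem at most 7 of the 8 left vertices can be matched.
That matches 7 of the 8, leaving 1 unmatched; no matching can do better.

1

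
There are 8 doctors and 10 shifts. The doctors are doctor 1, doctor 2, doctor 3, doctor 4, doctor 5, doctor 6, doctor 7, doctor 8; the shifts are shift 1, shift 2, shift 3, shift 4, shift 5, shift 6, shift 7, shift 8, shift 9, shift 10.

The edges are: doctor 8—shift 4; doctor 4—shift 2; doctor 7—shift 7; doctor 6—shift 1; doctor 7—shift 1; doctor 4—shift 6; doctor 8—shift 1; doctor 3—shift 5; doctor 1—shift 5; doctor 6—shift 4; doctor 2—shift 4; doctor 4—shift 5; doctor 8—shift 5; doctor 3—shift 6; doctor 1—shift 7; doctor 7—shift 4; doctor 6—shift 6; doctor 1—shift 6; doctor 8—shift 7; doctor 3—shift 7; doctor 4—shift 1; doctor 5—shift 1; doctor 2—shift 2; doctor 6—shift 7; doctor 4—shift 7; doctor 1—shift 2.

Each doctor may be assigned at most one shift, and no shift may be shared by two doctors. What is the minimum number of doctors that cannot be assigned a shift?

2

One maximum matching: doctor 1-shift 5, doctor 2-shift 4, doctor 3-shift 7, doctor 4-shift 2, doctor 5-shift 1, doctor 6-shift 6.
The set {doctor 1, doctor 2, doctor 3, doctor 4, doctor 5, doctor 6, doctor 7, doctor 8} has only 6 neighbours ({shift 1, shift 2, shift 4, shift 5, shift 6, shift 7}), so by Hall's theorem at most 6 of the 8 doctors can be matched.
That matches 6 of the 8, leaving 2 unmatched; no matching can do better.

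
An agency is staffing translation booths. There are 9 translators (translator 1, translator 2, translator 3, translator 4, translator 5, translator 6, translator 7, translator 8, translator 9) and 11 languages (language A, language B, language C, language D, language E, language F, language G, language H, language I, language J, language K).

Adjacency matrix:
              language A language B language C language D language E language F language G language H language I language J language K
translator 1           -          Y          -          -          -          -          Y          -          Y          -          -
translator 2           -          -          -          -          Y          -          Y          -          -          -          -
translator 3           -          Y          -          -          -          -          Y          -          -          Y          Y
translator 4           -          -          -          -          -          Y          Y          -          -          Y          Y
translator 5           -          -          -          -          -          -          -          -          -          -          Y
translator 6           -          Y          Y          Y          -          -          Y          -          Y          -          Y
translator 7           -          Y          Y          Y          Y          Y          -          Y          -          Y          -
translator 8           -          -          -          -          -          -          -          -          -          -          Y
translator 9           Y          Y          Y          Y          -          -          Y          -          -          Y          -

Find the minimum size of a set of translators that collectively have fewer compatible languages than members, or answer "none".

Take S = {translator 5, translator 8}. Its neighbourhood is {language K}, so |N(S)| = 1 < |S| = 2.
No single vertex violates Hall's condition since each has at least one neighbour, so 2 is the minimum.

2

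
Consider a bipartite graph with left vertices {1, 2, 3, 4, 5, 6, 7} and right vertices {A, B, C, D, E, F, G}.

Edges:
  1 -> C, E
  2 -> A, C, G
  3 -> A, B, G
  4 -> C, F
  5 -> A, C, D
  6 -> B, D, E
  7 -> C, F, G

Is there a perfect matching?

Yes

For example, pair 1-E, 2-G, 3-B, 4-C, 5-A, 6-D, 7-F.
All 7 left vertices are covered.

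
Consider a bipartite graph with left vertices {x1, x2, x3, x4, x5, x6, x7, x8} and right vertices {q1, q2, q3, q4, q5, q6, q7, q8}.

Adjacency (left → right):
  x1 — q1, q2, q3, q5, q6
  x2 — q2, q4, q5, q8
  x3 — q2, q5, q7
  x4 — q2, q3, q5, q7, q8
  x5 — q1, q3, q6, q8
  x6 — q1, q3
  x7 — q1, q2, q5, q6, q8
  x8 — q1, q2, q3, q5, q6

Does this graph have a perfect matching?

Yes

For example, pair x1→q5, x2→q4, x3→q2, x4→q7, x5→q8, x6→q3, x7→q1, x8→q6.
Every left vertex is matched, so this is a perfect matching.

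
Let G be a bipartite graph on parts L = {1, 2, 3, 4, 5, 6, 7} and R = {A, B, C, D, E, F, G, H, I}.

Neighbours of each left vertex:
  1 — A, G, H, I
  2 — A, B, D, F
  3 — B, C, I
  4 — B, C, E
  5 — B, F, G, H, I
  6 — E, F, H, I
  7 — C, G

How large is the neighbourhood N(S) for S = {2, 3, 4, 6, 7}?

9

The union of neighbours of {2, 3, 4, 6, 7} is {A, B, C, D, E, F, G, H, I}, which has 9 elements.
Since |N(S)| = 9 ≥ |S| = 5, Hall's condition holds for this subset.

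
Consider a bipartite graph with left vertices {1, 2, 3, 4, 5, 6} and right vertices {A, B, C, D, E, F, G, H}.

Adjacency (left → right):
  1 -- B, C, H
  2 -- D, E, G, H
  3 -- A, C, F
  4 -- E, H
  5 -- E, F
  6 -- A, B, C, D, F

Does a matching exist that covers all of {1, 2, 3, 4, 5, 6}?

Yes

For example, pair 1-B, 2-D, 3-F, 4-H, 5-E, 6-A.
All 6 left vertices are covered.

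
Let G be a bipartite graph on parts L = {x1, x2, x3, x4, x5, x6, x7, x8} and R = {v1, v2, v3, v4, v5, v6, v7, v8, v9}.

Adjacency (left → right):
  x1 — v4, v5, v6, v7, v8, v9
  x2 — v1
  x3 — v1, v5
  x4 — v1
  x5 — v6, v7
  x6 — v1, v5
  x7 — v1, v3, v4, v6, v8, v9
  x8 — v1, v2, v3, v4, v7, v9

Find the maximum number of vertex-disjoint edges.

6

One maximum matching: x1→v4, x2→v1, x3→v5, x5→v7, x7→v6, x8→v3.
The set {x2, x3, x4, x6} has only 2 neighbours ({v1, v5}), so by Hall's theorem at most 6 of the 8 left vertices can be matched.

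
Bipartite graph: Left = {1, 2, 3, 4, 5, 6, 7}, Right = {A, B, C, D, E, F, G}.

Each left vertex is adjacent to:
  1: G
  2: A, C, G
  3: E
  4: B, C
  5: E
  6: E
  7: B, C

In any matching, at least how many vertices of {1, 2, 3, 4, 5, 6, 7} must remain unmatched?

2

For example, pair 1→G, 2→A, 3→E, 4→C, 7→B.
The set {3, 5, 6} has only 1 neighbour ({E}), so by Hall's theorem at most 5 of the 7 left vertices can be matched.
That matches 5 of the 7, leaving 2 unmatched; no matching can do better.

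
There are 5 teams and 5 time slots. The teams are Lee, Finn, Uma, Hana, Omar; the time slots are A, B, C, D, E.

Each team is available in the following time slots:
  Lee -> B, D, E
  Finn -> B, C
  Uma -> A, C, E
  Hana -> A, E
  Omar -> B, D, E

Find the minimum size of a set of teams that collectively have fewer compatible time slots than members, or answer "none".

A matching saturating every team exists, for instance Lee→D, Finn→C, Uma→E, Hana→A, Omar→B.
By Hall's marriage theorem, this means |N(S)| ≥ |S| for every subset S, so no violating subset exists.

none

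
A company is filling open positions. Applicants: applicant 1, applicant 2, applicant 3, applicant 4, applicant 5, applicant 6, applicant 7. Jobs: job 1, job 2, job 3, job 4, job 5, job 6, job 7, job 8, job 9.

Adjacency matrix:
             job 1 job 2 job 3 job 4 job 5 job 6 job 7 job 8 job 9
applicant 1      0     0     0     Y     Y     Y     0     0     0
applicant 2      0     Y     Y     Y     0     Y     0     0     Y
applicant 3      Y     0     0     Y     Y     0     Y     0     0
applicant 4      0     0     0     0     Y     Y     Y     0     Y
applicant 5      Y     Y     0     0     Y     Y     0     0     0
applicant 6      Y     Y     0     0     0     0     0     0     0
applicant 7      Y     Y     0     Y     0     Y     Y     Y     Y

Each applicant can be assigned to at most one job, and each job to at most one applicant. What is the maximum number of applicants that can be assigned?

7

One maximum matching: applicant 1–job 5, applicant 2–job 4, applicant 3–job 1, applicant 4–job 7, applicant 5–job 6, applicant 6–job 2, applicant 7–job 9.
All 7 applicants are matched, so no larger matching exists.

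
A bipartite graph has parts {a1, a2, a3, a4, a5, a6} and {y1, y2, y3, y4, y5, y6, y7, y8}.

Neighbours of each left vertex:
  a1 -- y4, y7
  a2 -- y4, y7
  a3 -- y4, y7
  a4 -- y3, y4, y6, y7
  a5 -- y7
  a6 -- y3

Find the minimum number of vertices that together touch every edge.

4

A maximum matching has 4 edges (e.g. a1–y4, a2–y7, a4–y6, a6–y3).
By König's theorem the minimum vertex cover has the same size. One such cover is {a4, a6, y4, y7}.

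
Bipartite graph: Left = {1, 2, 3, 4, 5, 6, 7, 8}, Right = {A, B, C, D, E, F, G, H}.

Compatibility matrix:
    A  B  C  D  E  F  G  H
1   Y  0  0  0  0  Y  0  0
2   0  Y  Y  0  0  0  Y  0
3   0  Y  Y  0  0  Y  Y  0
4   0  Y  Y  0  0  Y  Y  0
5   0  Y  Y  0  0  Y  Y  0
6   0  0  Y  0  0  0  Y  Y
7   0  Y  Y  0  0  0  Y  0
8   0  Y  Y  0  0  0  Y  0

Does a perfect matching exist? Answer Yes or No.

No

The set {2, 3, 4, 5, 7, 8} has only 4 neighbours ({B, C, F, G}), so by Hall's theorem at most 6 of the 8 left vertices can be matched.
Hence no matching covers every left vertex.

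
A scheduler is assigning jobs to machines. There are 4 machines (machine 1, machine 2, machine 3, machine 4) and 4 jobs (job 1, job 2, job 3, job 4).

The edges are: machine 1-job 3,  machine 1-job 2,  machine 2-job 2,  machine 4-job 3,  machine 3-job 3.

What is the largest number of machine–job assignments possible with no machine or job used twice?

2

One maximum matching: machine 1–job 3, machine 2–job 2.
The set {machine 1, machine 2, machine 3, machine 4} has only 2 neighbours ({job 2, job 3}), so by Hall's theorem at most 2 of the 4 machines can be matched.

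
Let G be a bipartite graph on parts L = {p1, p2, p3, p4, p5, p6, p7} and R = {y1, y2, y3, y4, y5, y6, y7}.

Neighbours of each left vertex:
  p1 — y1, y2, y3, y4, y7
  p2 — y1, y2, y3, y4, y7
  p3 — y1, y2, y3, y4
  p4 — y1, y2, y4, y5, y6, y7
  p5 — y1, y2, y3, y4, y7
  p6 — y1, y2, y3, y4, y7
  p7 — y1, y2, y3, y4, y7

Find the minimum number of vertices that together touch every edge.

A maximum matching has 6 edges (e.g. p1–y1, p2–y3, p3–y2, p4–y6, p5–y4, p6–y7).
By König's theorem the minimum vertex cover has the same size. One such cover is {p4, y1, y2, y3, y4, y7}.

6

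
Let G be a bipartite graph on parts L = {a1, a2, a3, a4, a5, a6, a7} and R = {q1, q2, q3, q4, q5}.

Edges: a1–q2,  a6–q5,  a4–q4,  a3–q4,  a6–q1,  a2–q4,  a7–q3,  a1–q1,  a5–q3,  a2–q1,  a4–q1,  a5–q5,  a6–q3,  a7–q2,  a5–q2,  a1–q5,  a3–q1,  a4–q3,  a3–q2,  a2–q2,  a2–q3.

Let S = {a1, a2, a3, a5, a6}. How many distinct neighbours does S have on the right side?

5

The union of neighbours of {a1, a2, a3, a5, a6} is {q1, q2, q3, q4, q5}, which has 5 elements.
Since |N(S)| = 5 ≥ |S| = 5, Hall's condition holds for this subset.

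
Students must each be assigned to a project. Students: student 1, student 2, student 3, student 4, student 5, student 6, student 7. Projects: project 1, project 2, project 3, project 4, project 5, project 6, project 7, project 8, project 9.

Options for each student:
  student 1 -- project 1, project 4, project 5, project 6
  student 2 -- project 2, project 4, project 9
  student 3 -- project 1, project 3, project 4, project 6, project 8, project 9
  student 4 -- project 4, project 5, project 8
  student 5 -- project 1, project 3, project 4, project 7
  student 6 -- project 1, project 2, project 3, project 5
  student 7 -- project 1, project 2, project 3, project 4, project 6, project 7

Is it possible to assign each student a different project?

Yes

For example, pair student 1-project 1, student 2-project 9, student 3-project 6, student 4-project 5, student 5-project 4, student 6-project 2, student 7-project 3.
All 7 students are covered.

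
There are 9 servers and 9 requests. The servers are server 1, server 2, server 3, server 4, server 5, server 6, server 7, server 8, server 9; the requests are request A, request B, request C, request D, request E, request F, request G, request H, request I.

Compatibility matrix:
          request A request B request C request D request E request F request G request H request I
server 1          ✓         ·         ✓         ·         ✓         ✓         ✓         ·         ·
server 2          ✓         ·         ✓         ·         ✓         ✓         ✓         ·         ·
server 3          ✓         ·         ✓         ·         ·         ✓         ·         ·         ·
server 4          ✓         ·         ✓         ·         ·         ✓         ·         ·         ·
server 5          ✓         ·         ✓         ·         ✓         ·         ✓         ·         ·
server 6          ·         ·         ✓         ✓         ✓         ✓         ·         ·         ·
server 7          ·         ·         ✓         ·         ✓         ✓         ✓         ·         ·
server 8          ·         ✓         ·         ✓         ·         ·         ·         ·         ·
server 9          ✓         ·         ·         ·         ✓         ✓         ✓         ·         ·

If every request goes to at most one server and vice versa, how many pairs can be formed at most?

For example, pair server 1→request F, server 2→request E, server 3→request A, server 4→request C, server 5→request G, server 6→request D, server 8→request B.
The set {server 1, server 2, server 3, server 4, server 5, server 7, server 9} has only 5 neighbours ({request A, request C, request E, request F, request G}), so by Hall's theorem at most 7 of the 9 servers can be matched.

7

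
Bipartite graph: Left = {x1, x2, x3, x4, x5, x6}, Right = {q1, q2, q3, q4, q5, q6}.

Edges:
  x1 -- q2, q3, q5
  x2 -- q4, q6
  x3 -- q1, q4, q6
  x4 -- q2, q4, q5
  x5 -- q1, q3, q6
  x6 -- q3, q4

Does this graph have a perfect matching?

Yes

For example, pair x1→q5, x2→q6, x3→q1, x4→q2, x5→q3, x6→q4.
All 6 left vertices are covered.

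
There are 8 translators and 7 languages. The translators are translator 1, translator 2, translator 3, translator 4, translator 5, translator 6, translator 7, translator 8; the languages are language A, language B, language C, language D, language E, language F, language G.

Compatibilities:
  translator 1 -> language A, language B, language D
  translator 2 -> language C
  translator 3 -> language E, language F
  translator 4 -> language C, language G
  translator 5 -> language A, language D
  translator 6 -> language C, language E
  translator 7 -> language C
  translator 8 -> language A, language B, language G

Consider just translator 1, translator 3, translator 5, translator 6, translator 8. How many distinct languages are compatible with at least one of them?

The union of neighbours of {translator 1, translator 3, translator 5, translator 6, translator 8} is {language A, language B, language C, language D, language E, language F, language G}, which has 7 elements.
Since |N(S)| = 7 ≥ |S| = 5, Hall's condition holds for this subset.

7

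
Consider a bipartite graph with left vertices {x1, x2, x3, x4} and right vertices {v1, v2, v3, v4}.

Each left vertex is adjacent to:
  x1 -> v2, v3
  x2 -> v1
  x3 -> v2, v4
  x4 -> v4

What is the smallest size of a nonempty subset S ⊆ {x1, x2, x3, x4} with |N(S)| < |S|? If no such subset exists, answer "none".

none

A matching saturating every left vertex exists, for instance x1→v3, x2→v1, x3→v2, x4→v4.
By Hall's marriage theorem, this means |N(S)| ≥ |S| for every subset S, so no violating subset exists.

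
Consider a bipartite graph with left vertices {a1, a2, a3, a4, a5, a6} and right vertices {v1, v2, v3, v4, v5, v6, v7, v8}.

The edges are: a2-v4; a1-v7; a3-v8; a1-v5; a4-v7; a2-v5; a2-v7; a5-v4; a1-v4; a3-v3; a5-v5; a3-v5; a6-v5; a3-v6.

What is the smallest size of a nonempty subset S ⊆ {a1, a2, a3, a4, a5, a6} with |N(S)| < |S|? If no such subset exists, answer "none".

4

Take S = {a1, a2, a4, a5}. Its neighbourhood is {v4, v5, v7}, so |N(S)| = 3 < |S| = 4.
Every subset of size less than 4 has at least as many neighbours as members, so 4 is the minimum.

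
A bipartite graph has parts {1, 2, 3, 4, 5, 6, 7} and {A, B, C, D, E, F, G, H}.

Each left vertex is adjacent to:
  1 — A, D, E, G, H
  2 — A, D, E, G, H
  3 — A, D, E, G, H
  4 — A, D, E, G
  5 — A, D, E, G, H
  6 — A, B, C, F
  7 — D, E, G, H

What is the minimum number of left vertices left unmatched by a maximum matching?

1

For example, pair 1→A, 2→H, 3→E, 4→D, 5→G, 6→B.
The set {1, 2, 3, 4, 5, 7} has only 5 neighbours ({A, D, E, G, H}), so by Hall's theorem at most 6 of the 7 left vertices can be matched.
That matches 6 of the 7, leaving 1 unmatched; no matching can do better.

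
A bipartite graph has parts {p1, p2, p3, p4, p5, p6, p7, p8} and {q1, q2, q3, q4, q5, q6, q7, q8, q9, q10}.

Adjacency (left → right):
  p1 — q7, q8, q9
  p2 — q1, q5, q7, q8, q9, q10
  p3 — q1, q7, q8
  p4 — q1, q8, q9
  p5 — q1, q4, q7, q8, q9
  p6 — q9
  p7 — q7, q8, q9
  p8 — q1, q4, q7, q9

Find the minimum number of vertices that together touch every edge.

6

A maximum matching has 6 edges (e.g. p1–q8, p2–q10, p3–q7, p4–q1, p5–q4, p6–q9).
By König's theorem the minimum vertex cover has the same size. One such cover is {p2, q1, q4, q7, q8, q9}.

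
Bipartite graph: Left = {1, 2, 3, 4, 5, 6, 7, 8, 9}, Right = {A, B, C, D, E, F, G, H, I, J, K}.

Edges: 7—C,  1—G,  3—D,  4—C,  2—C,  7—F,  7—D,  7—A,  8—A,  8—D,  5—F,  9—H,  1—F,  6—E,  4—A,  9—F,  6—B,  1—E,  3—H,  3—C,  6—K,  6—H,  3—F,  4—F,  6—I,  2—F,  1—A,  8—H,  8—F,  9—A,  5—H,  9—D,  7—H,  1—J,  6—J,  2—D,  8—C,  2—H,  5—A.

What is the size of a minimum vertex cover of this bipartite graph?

The 7 edges 1–G, 2–H, 3–D, 4–C, 5–F, 6–J, 7–A form a matching, so any vertex cover needs at least 7 vertices (one per matched edge).
Conversely {1, 6, A, C, D, F, H} meets every edge and has exactly 7 vertices, so 7 is optimal.

7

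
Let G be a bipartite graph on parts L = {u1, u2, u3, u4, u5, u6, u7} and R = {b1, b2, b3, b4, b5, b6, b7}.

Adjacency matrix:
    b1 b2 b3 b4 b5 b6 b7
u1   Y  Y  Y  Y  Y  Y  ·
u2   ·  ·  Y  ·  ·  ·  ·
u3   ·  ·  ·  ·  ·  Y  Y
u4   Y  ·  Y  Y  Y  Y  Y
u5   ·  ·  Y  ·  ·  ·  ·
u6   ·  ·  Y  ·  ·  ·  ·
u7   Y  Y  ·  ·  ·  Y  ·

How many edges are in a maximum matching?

5

For example, pair u1–b5, u2–b3, u3–b7, u4–b1, u7–b6.
The set {u2, u5, u6} has only 1 neighbour ({b3}), so by Hall's theorem at most 5 of the 7 left vertices can be matched.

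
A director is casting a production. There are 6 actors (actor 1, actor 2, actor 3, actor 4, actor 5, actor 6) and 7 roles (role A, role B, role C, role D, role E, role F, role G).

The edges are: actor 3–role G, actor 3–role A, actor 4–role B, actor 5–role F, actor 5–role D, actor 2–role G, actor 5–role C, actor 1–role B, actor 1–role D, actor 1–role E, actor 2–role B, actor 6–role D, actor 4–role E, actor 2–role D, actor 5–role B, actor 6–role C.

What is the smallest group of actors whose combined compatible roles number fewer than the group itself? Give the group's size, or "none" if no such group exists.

A matching saturating every actor exists, for instance actor 1→role E, actor 2→role G, actor 3→role A, actor 4→role B, actor 5→role F, actor 6→role D.
By Hall's marriage theorem, this means |N(S)| ≥ |S| for every subset S, so no violating subset exists.

none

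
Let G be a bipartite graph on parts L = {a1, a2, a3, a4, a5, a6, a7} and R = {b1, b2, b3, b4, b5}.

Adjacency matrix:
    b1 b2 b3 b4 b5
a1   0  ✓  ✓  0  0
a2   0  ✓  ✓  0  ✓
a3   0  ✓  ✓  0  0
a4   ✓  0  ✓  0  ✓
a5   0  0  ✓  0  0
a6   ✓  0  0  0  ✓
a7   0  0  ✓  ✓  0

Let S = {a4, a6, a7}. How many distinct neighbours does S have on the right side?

The union of neighbours of {a4, a6, a7} is {b1, b3, b4, b5}, which has 4 elements.
Since |N(S)| = 4 ≥ |S| = 3, Hall's condition holds for this subset.

4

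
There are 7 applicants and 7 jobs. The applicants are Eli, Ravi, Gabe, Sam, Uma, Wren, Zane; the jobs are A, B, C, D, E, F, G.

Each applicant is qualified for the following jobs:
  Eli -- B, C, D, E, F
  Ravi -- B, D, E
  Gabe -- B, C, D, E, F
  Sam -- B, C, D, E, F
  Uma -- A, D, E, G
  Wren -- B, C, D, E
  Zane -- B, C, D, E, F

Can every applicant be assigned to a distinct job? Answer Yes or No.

The set {Eli, Ravi, Gabe, Sam, Wren, Zane} has only 5 neighbours ({B, C, D, E, F}), so by Hall's theorem at most 6 of the 7 applicants can be matched.
Hence no matching covers every applicant.

No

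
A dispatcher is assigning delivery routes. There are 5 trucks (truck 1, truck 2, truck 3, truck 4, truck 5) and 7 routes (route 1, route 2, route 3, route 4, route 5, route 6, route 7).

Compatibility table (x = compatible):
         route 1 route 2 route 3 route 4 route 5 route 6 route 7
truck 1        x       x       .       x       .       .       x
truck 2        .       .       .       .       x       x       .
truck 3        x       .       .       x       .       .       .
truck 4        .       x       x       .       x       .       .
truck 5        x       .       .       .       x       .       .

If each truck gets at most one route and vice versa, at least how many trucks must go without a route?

0

For example, pair truck 1→route 7, truck 2→route 6, truck 3→route 4, truck 4→route 2, truck 5→route 1.
This saturates every truck, so 5 is the maximum.
That matches 5 of the 5, leaving 0 unmatched; no matching can do better.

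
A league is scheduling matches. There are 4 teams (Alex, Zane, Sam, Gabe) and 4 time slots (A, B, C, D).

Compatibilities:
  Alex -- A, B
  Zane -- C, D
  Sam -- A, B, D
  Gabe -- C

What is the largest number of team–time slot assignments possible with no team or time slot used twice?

One maximum matching: Alex→A, Zane→D, Sam→B, Gabe→C.
All 4 teams are matched, so no larger matching exists.

4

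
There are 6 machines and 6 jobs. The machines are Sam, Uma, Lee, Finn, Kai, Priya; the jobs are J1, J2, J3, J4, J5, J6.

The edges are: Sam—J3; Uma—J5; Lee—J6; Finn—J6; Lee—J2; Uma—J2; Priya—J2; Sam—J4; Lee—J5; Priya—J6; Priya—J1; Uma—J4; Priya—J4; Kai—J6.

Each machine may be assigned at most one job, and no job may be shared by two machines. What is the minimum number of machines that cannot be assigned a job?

1

One maximum matching: Sam→J3, Uma→J2, Lee→J5, Finn→J6, Priya→J1.
The set {Finn, Kai} has only 1 neighbour ({J6}), so by Hall's theorem at most 5 of the 6 machines can be matched.
That matches 5 of the 6, leaving 1 unmatched; no matching can do better.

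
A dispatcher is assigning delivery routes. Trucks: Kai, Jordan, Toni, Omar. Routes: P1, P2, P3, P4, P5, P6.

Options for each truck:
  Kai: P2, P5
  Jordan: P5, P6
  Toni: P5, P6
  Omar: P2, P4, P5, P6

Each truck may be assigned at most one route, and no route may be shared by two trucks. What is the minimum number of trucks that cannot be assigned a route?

For example, pair Kai→P2, Jordan→P6, Toni→P5, Omar→P4.
This saturates every truck, so 4 is the maximum.
That matches 4 of the 4, leaving 0 unmatched; no matching can do better.

0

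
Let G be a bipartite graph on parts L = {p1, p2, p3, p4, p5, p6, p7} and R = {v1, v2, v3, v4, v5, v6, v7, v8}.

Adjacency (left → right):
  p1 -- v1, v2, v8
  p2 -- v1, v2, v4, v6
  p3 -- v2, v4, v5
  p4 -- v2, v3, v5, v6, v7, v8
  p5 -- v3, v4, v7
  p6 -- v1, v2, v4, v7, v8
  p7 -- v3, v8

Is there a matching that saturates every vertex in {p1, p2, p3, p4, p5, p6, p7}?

Yes

A valid assignment of size 7: p1→v1, p2→v6, p3→v4, p4→v8, p5→v7, p6→v2, p7→v3.
All 7 left vertices are covered.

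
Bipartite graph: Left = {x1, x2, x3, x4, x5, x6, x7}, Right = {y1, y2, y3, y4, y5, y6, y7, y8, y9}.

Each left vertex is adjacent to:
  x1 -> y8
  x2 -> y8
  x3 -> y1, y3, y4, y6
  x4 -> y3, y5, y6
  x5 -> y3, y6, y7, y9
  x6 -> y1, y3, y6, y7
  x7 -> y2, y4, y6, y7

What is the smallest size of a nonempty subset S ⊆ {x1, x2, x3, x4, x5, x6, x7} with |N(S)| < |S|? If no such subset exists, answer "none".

Take S = {x1, x2}. Its neighbourhood is {y8}, so |N(S)| = 1 < |S| = 2.
No single vertex violates Hall's condition since each has at least one neighbour, so 2 is the minimum.

2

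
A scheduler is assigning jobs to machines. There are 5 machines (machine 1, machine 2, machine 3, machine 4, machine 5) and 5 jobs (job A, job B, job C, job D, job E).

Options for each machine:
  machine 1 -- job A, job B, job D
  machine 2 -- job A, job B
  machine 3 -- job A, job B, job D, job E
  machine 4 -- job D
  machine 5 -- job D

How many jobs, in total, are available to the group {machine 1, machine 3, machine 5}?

4

The union of neighbours of {machine 1, machine 3, machine 5} is {job A, job B, job D, job E}, which has 4 elements.
Since |N(S)| = 4 ≥ |S| = 3, Hall's condition holds for this subset.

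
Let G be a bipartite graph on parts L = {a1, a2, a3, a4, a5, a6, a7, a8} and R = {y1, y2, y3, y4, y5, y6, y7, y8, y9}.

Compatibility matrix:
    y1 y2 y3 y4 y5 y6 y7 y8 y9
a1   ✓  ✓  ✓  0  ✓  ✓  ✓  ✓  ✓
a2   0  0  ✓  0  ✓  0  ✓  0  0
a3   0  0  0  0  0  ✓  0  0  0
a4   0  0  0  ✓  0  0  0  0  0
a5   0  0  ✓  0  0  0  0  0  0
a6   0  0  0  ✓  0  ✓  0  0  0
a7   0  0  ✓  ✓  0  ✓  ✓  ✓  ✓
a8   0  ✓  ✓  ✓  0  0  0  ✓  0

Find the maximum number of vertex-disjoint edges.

A valid assignment of size 7: a1-y9, a2-y5, a3-y6, a4-y4, a5-y3, a7-y7, a8-y8.
The set {a3, a4, a6} has only 2 neighbours ({y4, y6}), so by Hall's theorem at most 7 of the 8 left vertices can be matched.

7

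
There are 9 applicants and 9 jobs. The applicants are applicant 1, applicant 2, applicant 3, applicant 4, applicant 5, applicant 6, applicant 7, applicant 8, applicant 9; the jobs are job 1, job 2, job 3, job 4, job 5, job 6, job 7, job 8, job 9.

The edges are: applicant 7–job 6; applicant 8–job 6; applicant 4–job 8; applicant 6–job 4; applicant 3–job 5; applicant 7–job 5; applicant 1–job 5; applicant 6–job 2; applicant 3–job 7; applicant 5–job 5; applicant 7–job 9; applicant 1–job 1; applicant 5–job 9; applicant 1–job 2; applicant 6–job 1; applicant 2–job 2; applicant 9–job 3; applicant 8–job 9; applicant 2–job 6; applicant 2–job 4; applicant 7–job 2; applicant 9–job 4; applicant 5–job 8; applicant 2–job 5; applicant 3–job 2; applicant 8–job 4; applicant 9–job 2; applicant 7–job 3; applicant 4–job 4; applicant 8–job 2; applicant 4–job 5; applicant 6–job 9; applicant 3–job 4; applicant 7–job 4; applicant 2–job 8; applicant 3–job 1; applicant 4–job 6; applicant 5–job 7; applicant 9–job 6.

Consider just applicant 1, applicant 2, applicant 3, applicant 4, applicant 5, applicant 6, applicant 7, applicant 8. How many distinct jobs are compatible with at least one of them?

The union of neighbours of {applicant 1, applicant 2, applicant 3, applicant 4, applicant 5, applicant 6, applicant 7, applicant 8} is {job 1, job 2, job 3, job 4, job 5, job 6, job 7, job 8, job 9}, which has 9 elements.
Since |N(S)| = 9 ≥ |S| = 8, Hall's condition holds for this subset.

9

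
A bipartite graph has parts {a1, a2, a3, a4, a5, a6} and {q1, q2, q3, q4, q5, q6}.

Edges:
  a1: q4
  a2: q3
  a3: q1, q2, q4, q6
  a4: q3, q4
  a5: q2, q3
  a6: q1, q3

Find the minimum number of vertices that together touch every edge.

5

A maximum matching has 5 edges (e.g. a1–q4, a2–q3, a3–q6, a5–q2, a6–q1).
By König's theorem the minimum vertex cover has the same size. One such cover is {a3, a5, a6, q3, q4}.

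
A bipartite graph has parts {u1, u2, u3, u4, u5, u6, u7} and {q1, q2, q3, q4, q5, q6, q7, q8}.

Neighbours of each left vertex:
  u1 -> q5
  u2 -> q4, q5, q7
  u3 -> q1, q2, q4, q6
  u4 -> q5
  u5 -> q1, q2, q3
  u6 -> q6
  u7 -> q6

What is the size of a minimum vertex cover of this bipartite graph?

5

A maximum matching has 5 edges (e.g. u1–q5, u2–q7, u3–q2, u5–q3, u6–q6).
By König's theorem the minimum vertex cover has the same size. One such cover is {u2, u3, u5, q5, q6}.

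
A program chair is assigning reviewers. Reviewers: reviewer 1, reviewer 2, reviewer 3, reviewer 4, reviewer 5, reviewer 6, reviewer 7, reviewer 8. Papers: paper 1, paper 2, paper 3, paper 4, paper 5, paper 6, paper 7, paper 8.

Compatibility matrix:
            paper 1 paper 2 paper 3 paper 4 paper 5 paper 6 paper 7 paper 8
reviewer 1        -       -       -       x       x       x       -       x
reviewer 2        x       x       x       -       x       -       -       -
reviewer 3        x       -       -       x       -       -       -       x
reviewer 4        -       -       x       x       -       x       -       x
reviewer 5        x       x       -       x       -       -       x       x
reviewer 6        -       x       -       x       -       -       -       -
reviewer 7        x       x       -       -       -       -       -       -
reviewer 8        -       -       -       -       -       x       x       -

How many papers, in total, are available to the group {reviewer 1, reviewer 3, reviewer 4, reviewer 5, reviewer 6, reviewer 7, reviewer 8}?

8

The union of neighbours of {reviewer 1, reviewer 3, reviewer 4, reviewer 5, reviewer 6, reviewer 7, reviewer 8} is {paper 1, paper 2, paper 3, paper 4, paper 5, paper 6, paper 7, paper 8}, which has 8 elements.
Since |N(S)| = 8 ≥ |S| = 7, Hall's condition holds for this subset.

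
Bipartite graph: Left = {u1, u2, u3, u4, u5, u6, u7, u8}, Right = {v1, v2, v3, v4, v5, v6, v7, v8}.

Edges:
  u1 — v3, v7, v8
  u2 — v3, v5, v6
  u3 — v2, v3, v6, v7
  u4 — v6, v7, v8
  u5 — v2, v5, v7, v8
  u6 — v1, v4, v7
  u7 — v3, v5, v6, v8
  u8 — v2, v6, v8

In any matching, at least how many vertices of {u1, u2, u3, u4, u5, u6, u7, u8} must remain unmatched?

One maximum matching: u1→v3, u2→v5, u3→v2, u4→v7, u5→v8, u6→v1, u7→v6.
The set {u1, u2, u3, u4, u5, u7, u8} has only 6 neighbours ({v2, v3, v5, v6, v7, v8}), so by Hall's theorem at most 7 of the 8 left vertices can be matched.
That matches 7 of the 8, leaving 1 unmatched; no matching can do better.

1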